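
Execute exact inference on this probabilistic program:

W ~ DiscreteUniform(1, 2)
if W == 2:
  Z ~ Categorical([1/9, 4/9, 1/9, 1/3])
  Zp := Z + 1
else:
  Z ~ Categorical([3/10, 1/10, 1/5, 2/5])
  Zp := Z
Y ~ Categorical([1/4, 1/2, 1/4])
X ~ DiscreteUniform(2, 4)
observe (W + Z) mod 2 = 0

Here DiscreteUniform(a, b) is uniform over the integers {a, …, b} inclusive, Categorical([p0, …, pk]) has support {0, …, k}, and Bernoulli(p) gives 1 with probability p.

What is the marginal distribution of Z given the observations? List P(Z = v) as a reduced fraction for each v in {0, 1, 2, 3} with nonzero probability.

Enumerate traces; 36 have nonzero weight after conditioning:
  (W=1, Z=1, Y=0, X=2) weight 1/240
  (W=1, Z=1, Y=0, X=3) weight 1/240
  (W=1, Z=1, Y=0, X=4) weight 1/240
  (W=1, Z=1, Y=1, X=2) weight 1/120
  (W=1, Z=1, Y=1, X=3) weight 1/120
  (W=1, Z=1, Y=1, X=4) weight 1/120
  (W=1, Z=1, Y=2, X=2) weight 1/240
  (W=1, Z=1, Y=2, X=3) weight 1/240
  (W=1, Z=3, Y=0, X=2) weight 1/60
  (W=2, Z=0, Y=0, X=2) weight 1/216
  … 26 more
Group by Z:
  weight(Z=0) = 1/18
  weight(Z=1) = 1/20
  weight(Z=2) = 1/18
  weight(Z=3) = 1/5
Total weight = 1/18 + 1/20 + 1/18 + 1/5 = 13/36
P(Z=0 | obs) = 1/18 / 13/36 = 2/13
P(Z=1 | obs) = 1/20 / 13/36 = 9/65
P(Z=2 | obs) = 1/18 / 13/36 = 2/13
P(Z=3 | obs) = 1/5 / 13/36 = 36/65

P(Z=0) = 2/13, P(Z=1) = 9/65, P(Z=2) = 2/13, P(Z=3) = 36/65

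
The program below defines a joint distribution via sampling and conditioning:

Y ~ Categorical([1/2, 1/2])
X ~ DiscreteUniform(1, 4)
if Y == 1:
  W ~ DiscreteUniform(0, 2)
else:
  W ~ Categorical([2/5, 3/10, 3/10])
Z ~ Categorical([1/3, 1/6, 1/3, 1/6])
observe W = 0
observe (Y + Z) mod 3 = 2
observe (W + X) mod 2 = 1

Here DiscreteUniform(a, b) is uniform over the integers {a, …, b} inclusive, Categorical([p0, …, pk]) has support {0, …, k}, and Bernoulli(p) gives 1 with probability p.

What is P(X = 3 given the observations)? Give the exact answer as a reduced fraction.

P(X = 3 | obs) = 1/2

Enumerate traces; 4 have nonzero weight after conditioning:
  (Y=0, X=1, W=0, Z=2) weight 1/60
  (Y=0, X=3, W=0, Z=2) weight 1/60
  (Y=1, X=1, W=0, Z=1) weight 1/144
  (Y=1, X=3, W=0, Z=1) weight 1/144
Group by X:
  weight(X=1) = 17/720
  weight(X=3) = 17/720
Total weight = 17/720 + 17/720 = 17/360
P(X=1 | obs) = 17/720 / 17/360 = 1/2
P(X=3 | obs) = 17/720 / 17/360 = 1/2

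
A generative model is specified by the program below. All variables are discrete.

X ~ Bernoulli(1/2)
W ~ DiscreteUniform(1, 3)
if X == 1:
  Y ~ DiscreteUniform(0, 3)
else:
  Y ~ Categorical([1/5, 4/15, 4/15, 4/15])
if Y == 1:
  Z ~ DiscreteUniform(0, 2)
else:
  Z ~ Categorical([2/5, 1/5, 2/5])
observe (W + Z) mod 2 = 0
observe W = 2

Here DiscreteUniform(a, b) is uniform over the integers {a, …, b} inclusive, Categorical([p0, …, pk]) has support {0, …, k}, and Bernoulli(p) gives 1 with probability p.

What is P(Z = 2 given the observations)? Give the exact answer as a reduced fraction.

P(Z = 2 | obs) = 1/2

Enumerate traces; 16 have nonzero weight after conditioning:
  (X=0, W=2, Y=0, Z=0) weight 1/75
  (X=0, W=2, Y=0, Z=2) weight 1/75
  (X=0, W=2, Y=1, Z=0) weight 2/135
  (X=0, W=2, Y=1, Z=2) weight 2/135
  (X=0, W=2, Y=2, Z=0) weight 4/225
  (X=0, W=2, Y=2, Z=2) weight 4/225
  (X=0, W=2, Y=3, Z=0) weight 4/225
  (X=0, W=2, Y=3, Z=2) weight 4/225
  … 8 more
Group by Z:
  weight(Z=0) = 689/5400
  weight(Z=2) = 689/5400
Total weight = 689/5400 + 689/5400 = 689/2700
P(Z=0 | obs) = 689/5400 / 689/2700 = 1/2
P(Z=2 | obs) = 689/5400 / 689/2700 = 1/2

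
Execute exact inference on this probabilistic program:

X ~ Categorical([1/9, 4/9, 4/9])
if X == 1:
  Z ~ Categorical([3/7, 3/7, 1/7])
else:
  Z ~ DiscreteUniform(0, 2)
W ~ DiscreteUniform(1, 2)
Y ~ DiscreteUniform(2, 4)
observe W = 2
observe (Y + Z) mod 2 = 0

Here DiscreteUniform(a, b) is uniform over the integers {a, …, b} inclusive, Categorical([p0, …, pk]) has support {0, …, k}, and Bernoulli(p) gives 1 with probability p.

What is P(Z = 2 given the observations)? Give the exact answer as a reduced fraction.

Enumerate traces; 15 have nonzero weight after conditioning:
  (X=0, Z=0, W=2, Y=2) weight 1/162
  (X=0, Z=0, W=2, Y=4) weight 1/162
  (X=0, Z=1, W=2, Y=3) weight 1/162
  (X=0, Z=2, W=2, Y=2) weight 1/162
  (X=0, Z=2, W=2, Y=4) weight 1/162
  (X=1, Z=0, W=2, Y=2) weight 2/63
  (X=1, Z=0, W=2, Y=4) weight 2/63
  (X=1, Z=1, W=2, Y=3) weight 2/63
  … 7 more
Group by Z:
  weight(Z=0) = 71/567
  weight(Z=1) = 71/1134
  weight(Z=2) = 47/567
Total weight = 71/567 + 71/1134 + 47/567 = 307/1134
P(Z=0 | obs) = 71/567 / 307/1134 = 142/307
P(Z=1 | obs) = 71/1134 / 307/1134 = 71/307
P(Z=2 | obs) = 47/567 / 307/1134 = 94/307

P(Z = 2 | obs) = 94/307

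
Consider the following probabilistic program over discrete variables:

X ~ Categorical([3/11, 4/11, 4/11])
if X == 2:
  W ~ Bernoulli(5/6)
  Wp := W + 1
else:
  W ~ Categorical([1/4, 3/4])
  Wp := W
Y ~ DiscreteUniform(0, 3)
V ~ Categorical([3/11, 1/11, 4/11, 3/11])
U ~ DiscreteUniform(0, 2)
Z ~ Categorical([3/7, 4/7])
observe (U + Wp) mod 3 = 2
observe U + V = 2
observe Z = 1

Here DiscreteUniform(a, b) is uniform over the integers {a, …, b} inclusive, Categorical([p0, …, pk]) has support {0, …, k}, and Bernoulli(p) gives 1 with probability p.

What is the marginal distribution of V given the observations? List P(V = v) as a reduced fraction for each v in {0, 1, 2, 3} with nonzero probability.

Enumerate traces; 24 have nonzero weight after conditioning:
  (X=0, W=0, Y=0, V=0, U=2, Z=1) weight 3/3388
  (X=0, W=0, Y=1, V=0, U=2, Z=1) weight 3/3388
  (X=0, W=0, Y=2, V=0, U=2, Z=1) weight 3/3388
  (X=0, W=0, Y=3, V=0, U=2, Z=1) weight 3/3388
  (X=0, W=1, Y=0, V=1, U=1, Z=1) weight 3/3388
  (X=0, W=1, Y=1, V=1, U=1, Z=1) weight 3/3388
  (X=0, W=1, Y=2, V=1, U=1, Z=1) weight 3/3388
  (X=0, W=1, Y=3, V=1, U=1, Z=1) weight 3/3388
  (X=2, W=1, Y=0, V=2, U=0, Z=1) weight 40/7623
  … 15 more
Group by V:
  weight(V=0) = 1/121
  weight(V=1) = 71/7623
  weight(V=2) = 160/7623
Total weight = 1/121 + 71/7623 + 160/7623 = 14/363
P(V=0 | obs) = 1/121 / 14/363 = 3/14
P(V=1 | obs) = 71/7623 / 14/363 = 71/294
P(V=2 | obs) = 160/7623 / 14/363 = 80/147

P(V=0) = 3/14, P(V=1) = 71/294, P(V=2) = 80/147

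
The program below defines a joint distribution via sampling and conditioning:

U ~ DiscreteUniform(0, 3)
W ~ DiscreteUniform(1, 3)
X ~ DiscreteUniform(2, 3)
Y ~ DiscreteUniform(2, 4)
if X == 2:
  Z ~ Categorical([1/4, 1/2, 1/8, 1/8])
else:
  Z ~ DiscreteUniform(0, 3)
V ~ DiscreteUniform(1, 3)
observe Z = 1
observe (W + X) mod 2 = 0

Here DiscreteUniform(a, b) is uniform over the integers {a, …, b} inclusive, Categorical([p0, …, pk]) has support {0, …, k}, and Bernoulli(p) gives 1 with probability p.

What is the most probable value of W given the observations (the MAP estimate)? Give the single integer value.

argmax_v P(W = v | obs) = 2

Enumerate traces; 108 have nonzero weight after conditioning:
  (U=0, W=1, X=3, Y=2, Z=1, V=1) weight 1/864
  (U=0, W=1, X=3, Y=2, Z=1, V=2) weight 1/864
  (U=0, W=1, X=3, Y=2, Z=1, V=3) weight 1/864
  (U=0, W=1, X=3, Y=3, Z=1, V=1) weight 1/864
  (U=0, W=1, X=3, Y=3, Z=1, V=2) weight 1/864
  (U=0, W=1, X=3, Y=3, Z=1, V=3) weight 1/864
  (U=0, W=1, X=3, Y=4, Z=1, V=1) weight 1/864
  (U=0, W=1, X=3, Y=4, Z=1, V=2) weight 1/864
  (U=0, W=2, X=2, Y=2, Z=1, V=1) weight 1/432
  (U=0, W=3, X=3, Y=2, Z=1, V=1) weight 1/864
  … 98 more
Group by W:
  weight(W=1) = 1/24
  weight(W=2) = 1/12
  weight(W=3) = 1/24
Total weight = 1/24 + 1/12 + 1/24 = 1/6
P(W=1 | obs) = 1/24 / 1/6 = 1/4
P(W=2 | obs) = 1/12 / 1/6 = 1/2
P(W=3 | obs) = 1/24 / 1/6 = 1/4
argmax = 2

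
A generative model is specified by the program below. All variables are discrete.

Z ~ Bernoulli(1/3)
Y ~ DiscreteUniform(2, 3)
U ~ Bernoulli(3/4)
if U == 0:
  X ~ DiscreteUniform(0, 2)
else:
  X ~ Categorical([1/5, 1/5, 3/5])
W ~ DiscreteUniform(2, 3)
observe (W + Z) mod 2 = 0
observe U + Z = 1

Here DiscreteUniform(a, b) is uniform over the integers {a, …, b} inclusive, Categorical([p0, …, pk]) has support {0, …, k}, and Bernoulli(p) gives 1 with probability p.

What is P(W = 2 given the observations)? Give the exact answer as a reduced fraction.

P(W = 2 | obs) = 6/7

Enumerate traces; 12 have nonzero weight after conditioning:
  (Z=0, Y=2, U=1, X=0, W=2) weight 1/40
  (Z=0, Y=2, U=1, X=1, W=2) weight 1/40
  (Z=0, Y=2, U=1, X=2, W=2) weight 3/40
  (Z=0, Y=3, U=1, X=0, W=2) weight 1/40
  (Z=0, Y=3, U=1, X=1, W=2) weight 1/40
  (Z=0, Y=3, U=1, X=2, W=2) weight 3/40
  (Z=1, Y=2, U=0, X=0, W=3) weight 1/144
  (Z=1, Y=2, U=0, X=1, W=3) weight 1/144
  … 4 more
Group by W:
  weight(W=2) = 1/4
  weight(W=3) = 1/24
Total weight = 1/4 + 1/24 = 7/24
P(W=2 | obs) = 1/4 / 7/24 = 6/7
P(W=3 | obs) = 1/24 / 7/24 = 1/7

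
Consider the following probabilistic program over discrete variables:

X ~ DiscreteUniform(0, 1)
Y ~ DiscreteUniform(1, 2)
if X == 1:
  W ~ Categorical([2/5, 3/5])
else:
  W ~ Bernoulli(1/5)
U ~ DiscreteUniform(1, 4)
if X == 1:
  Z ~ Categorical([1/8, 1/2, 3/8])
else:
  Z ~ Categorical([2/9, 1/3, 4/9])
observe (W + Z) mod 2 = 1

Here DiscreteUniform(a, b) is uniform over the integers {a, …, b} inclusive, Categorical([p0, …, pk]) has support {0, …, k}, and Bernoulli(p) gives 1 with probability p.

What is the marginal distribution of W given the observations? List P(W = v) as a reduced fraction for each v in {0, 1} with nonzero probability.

P(W=0) = 14/27, P(W=1) = 13/27

Enumerate traces; 48 have nonzero weight after conditioning:
  (X=0, Y=1, W=0, U=1, Z=1) weight 1/60
  (X=0, Y=1, W=0, U=2, Z=1) weight 1/60
  (X=0, Y=1, W=0, U=3, Z=1) weight 1/60
  (X=0, Y=1, W=0, U=4, Z=1) weight 1/60
  (X=0, Y=1, W=1, U=1, Z=0) weight 1/360
  (X=0, Y=1, W=1, U=1, Z=2) weight 1/180
  (X=0, Y=1, W=1, U=2, Z=0) weight 1/360
  (X=0, Y=1, W=1, U=2, Z=2) weight 1/180
  … 40 more
Group by W:
  weight(W=0) = 7/30
  weight(W=1) = 13/60
Total weight = 7/30 + 13/60 = 9/20
P(W=0 | obs) = 7/30 / 9/20 = 14/27
P(W=1 | obs) = 13/60 / 9/20 = 13/27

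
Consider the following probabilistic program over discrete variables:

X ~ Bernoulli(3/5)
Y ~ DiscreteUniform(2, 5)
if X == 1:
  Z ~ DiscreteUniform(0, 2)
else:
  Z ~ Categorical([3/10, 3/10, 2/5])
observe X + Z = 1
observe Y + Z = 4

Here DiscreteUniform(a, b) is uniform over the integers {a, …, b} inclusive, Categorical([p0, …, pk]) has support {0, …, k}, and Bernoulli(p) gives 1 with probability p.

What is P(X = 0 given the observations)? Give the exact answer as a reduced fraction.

Enumerate traces; 2 have nonzero weight after conditioning:
  (X=0, Y=3, Z=1) weight 3/100
  (X=1, Y=4, Z=0) weight 1/20
Group by X:
  weight(X=0) = 3/100
  weight(X=1) = 1/20
Total weight = 3/100 + 1/20 = 2/25
P(X=0 | obs) = 3/100 / 2/25 = 3/8
P(X=1 | obs) = 1/20 / 2/25 = 5/8

P(X = 0 | obs) = 3/8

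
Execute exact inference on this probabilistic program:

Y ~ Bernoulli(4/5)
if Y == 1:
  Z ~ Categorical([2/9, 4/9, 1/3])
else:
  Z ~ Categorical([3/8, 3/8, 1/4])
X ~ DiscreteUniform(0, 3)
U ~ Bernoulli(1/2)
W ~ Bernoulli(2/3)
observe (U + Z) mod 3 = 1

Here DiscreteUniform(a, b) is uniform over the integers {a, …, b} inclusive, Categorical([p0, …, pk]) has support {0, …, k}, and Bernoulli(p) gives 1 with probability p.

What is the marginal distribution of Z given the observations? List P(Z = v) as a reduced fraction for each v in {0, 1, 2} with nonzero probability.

P(Z=0) = 91/246, P(Z=1) = 155/246

Enumerate traces; 32 have nonzero weight after conditioning:
  (Y=0, Z=0, X=0, U=1, W=0) weight 1/320
  (Y=0, Z=0, X=0, U=1, W=1) weight 1/160
  (Y=0, Z=0, X=1, U=1, W=0) weight 1/320
  (Y=0, Z=0, X=1, U=1, W=1) weight 1/160
  (Y=0, Z=0, X=2, U=1, W=0) weight 1/320
  (Y=0, Z=0, X=2, U=1, W=1) weight 1/160
  (Y=0, Z=0, X=3, U=1, W=0) weight 1/320
  (Y=0, Z=0, X=3, U=1, W=1) weight 1/160
  (Y=0, Z=1, X=0, U=0, W=0) weight 1/320
  … 23 more
Group by Z:
  weight(Z=0) = 91/720
  weight(Z=1) = 31/144
Total weight = 91/720 + 31/144 = 41/120
P(Z=0 | obs) = 91/720 / 41/120 = 91/246
P(Z=1 | obs) = 31/144 / 41/120 = 155/246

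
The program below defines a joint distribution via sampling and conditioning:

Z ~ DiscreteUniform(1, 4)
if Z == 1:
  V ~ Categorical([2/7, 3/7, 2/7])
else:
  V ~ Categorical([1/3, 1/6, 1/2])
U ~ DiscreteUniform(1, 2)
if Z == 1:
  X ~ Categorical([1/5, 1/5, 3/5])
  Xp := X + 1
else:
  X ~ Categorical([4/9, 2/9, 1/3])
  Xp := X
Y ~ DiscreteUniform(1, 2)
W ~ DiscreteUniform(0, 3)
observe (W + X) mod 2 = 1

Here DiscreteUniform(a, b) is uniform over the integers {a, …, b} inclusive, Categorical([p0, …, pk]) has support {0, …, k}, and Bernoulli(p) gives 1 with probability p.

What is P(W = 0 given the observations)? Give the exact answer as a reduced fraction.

Enumerate traces; 288 have nonzero weight after conditioning:
  (Z=1, V=0, U=1, X=0, Y=1, W=1) weight 1/1120
  (Z=1, V=0, U=1, X=0, Y=1, W=3) weight 1/1120
  (Z=1, V=0, U=1, X=0, Y=2, W=1) weight 1/1120
  (Z=1, V=0, U=1, X=0, Y=2, W=3) weight 1/1120
  (Z=1, V=0, U=1, X=1, Y=1, W=0) weight 1/1120
  (Z=1, V=0, U=1, X=1, Y=1, W=2) weight 1/1120
  (Z=1, V=0, U=1, X=1, Y=2, W=0) weight 1/1120
  (Z=1, V=0, U=1, X=1, Y=2, W=2) weight 1/1120
  … 280 more
Group by W:
  weight(W=0) = 13/240
  weight(W=1) = 47/240
  weight(W=2) = 13/240
  weight(W=3) = 47/240
Total weight = 13/240 + 47/240 + 13/240 + 47/240 = 1/2
P(W=0 | obs) = 13/240 / 1/2 = 13/120
P(W=1 | obs) = 47/240 / 1/2 = 47/120
P(W=2 | obs) = 13/240 / 1/2 = 13/120
P(W=3 | obs) = 47/240 / 1/2 = 47/120

P(W = 0 | obs) = 13/120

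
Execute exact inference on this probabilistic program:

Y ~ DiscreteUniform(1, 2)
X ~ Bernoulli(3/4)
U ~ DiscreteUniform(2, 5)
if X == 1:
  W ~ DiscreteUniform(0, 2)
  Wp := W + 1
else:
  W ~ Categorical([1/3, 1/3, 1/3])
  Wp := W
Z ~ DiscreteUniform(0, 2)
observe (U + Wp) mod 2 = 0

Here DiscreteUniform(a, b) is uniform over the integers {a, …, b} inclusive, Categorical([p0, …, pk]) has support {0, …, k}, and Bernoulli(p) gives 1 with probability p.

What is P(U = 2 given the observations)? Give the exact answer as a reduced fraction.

Enumerate traces; 72 have nonzero weight after conditioning:
  (Y=1, X=0, U=2, W=0, Z=0) weight 1/288
  (Y=1, X=0, U=2, W=0, Z=1) weight 1/288
  (Y=1, X=0, U=2, W=0, Z=2) weight 1/288
  (Y=1, X=0, U=2, W=2, Z=0) weight 1/288
  (Y=1, X=0, U=2, W=2, Z=1) weight 1/288
  (Y=1, X=0, U=2, W=2, Z=2) weight 1/288
  (Y=1, X=0, U=3, W=1, Z=0) weight 1/288
  (Y=1, X=0, U=3, W=1, Z=1) weight 1/288
  (Y=1, X=0, U=4, W=0, Z=0) weight 1/288
  (Y=1, X=0, U=5, W=1, Z=0) weight 1/288
  … 62 more
Group by U:
  weight(U=2) = 5/48
  weight(U=3) = 7/48
  weight(U=4) = 5/48
  weight(U=5) = 7/48
Total weight = 5/48 + 7/48 + 5/48 + 7/48 = 1/2
P(U=2 | obs) = 5/48 / 1/2 = 5/24
P(U=3 | obs) = 7/48 / 1/2 = 7/24
P(U=4 | obs) = 5/48 / 1/2 = 5/24
P(U=5 | obs) = 7/48 / 1/2 = 7/24

P(U = 2 | obs) = 5/24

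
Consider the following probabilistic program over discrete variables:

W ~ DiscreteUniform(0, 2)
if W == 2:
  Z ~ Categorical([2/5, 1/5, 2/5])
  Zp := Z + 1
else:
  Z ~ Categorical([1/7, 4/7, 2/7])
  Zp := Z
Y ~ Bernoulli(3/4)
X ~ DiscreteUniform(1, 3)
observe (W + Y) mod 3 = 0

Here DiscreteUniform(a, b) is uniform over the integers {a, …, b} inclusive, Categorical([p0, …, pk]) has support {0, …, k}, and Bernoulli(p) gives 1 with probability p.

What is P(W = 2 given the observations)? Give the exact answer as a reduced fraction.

P(W = 2 | obs) = 3/4

Enumerate traces; 18 have nonzero weight after conditioning:
  (W=0, Z=0, Y=0, X=1) weight 1/252
  (W=0, Z=0, Y=0, X=2) weight 1/252
  (W=0, Z=0, Y=0, X=3) weight 1/252
  (W=0, Z=1, Y=0, X=1) weight 1/63
  (W=0, Z=1, Y=0, X=2) weight 1/63
  (W=0, Z=1, Y=0, X=3) weight 1/63
  (W=0, Z=2, Y=0, X=1) weight 1/126
  (W=0, Z=2, Y=0, X=2) weight 1/126
  (W=2, Z=0, Y=1, X=1) weight 1/30
  … 9 more
Group by W:
  weight(W=0) = 1/12
  weight(W=2) = 1/4
Total weight = 1/12 + 1/4 = 1/3
P(W=0 | obs) = 1/12 / 1/3 = 1/4
P(W=2 | obs) = 1/4 / 1/3 = 3/4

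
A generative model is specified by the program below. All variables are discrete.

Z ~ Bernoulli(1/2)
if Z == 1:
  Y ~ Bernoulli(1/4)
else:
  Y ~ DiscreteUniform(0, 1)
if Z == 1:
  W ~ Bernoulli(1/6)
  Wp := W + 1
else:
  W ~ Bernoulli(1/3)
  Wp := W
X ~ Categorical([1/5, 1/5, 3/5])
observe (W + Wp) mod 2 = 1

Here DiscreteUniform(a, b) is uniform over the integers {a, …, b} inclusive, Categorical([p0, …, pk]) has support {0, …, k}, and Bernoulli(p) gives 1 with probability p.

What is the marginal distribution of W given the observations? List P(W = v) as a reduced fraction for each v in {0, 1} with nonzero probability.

Enumerate traces; 12 have nonzero weight after conditioning:
  (Z=1, Y=0, W=0, X=0) weight 1/16
  (Z=1, Y=0, W=0, X=1) weight 1/16
  (Z=1, Y=0, W=0, X=2) weight 3/16
  (Z=1, Y=0, W=1, X=0) weight 1/80
  (Z=1, Y=0, W=1, X=1) weight 1/80
  (Z=1, Y=0, W=1, X=2) weight 3/80
  (Z=1, Y=1, W=0, X=0) weight 1/48
  (Z=1, Y=1, W=0, X=1) weight 1/48
  … 4 more
Group by W:
  weight(W=0) = 5/12
  weight(W=1) = 1/12
Total weight = 5/12 + 1/12 = 1/2
P(W=0 | obs) = 5/12 / 1/2 = 5/6
P(W=1 | obs) = 1/12 / 1/2 = 1/6

P(W=0) = 5/6, P(W=1) = 1/6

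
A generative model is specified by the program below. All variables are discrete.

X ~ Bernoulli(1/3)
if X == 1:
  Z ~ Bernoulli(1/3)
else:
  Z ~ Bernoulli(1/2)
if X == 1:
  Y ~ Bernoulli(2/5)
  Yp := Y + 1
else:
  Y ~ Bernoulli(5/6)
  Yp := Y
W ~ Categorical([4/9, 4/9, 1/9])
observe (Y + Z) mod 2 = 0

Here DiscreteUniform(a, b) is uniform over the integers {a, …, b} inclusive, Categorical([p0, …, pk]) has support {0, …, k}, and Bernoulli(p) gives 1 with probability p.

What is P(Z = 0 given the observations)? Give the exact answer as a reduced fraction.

Enumerate traces; 12 have nonzero weight after conditioning:
  (X=0, Z=0, Y=0, W=0) weight 2/81
  (X=0, Z=0, Y=0, W=1) weight 2/81
  (X=0, Z=0, Y=0, W=2) weight 1/162
  (X=0, Z=1, Y=1, W=0) weight 10/81
  (X=0, Z=1, Y=1, W=1) weight 10/81
  (X=0, Z=1, Y=1, W=2) weight 5/162
  (X=1, Z=0, Y=0, W=0) weight 8/135
  (X=1, Z=0, Y=0, W=1) weight 8/135
  … 4 more
Group by Z:
  weight(Z=0) = 17/90
  weight(Z=1) = 29/90
Total weight = 17/90 + 29/90 = 23/45
P(Z=0 | obs) = 17/90 / 23/45 = 17/46
P(Z=1 | obs) = 29/90 / 23/45 = 29/46

P(Z = 0 | obs) = 17/46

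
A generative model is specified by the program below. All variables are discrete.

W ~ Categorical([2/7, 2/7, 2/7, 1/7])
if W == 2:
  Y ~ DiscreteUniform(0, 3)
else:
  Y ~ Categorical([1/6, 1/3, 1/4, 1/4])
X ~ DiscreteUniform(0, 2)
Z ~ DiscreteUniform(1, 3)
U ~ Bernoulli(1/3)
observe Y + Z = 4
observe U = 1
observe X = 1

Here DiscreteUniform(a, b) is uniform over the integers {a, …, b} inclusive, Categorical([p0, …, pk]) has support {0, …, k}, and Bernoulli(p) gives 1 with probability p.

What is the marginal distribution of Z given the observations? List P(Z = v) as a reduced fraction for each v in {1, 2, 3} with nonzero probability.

P(Z=1) = 21/68, P(Z=2) = 21/68, P(Z=3) = 13/34

Enumerate traces; 12 have nonzero weight after conditioning:
  (W=0, Y=1, X=1, Z=3, U=1) weight 2/567
  (W=0, Y=2, X=1, Z=2, U=1) weight 1/378
  (W=0, Y=3, X=1, Z=1, U=1) weight 1/378
  (W=1, Y=1, X=1, Z=3, U=1) weight 2/567
  (W=1, Y=2, X=1, Z=2, U=1) weight 1/378
  (W=1, Y=3, X=1, Z=1, U=1) weight 1/378
  (W=2, Y=1, X=1, Z=3, U=1) weight 1/378
  (W=2, Y=2, X=1, Z=2, U=1) weight 1/378
  … 4 more
Group by Z:
  weight(Z=1) = 1/108
  weight(Z=2) = 1/108
  weight(Z=3) = 13/1134
Total weight = 1/108 + 1/108 + 13/1134 = 17/567
P(Z=1 | obs) = 1/108 / 17/567 = 21/68
P(Z=2 | obs) = 1/108 / 17/567 = 21/68
P(Z=3 | obs) = 13/1134 / 17/567 = 13/34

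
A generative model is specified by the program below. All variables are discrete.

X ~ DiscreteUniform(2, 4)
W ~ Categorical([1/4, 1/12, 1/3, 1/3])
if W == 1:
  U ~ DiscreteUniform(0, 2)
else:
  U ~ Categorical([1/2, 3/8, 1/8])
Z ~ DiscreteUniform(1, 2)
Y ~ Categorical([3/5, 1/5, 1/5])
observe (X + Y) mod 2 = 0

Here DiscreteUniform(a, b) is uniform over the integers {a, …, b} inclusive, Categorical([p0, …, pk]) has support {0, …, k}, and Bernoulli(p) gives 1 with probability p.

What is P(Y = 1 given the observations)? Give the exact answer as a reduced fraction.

P(Y = 1 | obs) = 1/9

Enumerate traces; 120 have nonzero weight after conditioning:
  (X=2, W=0, U=0, Z=1, Y=0) weight 1/80
  (X=2, W=0, U=0, Z=1, Y=2) weight 1/240
  (X=2, W=0, U=0, Z=2, Y=0) weight 1/80
  (X=2, W=0, U=0, Z=2, Y=2) weight 1/240
  (X=2, W=0, U=1, Z=1, Y=0) weight 3/320
  (X=2, W=0, U=1, Z=1, Y=2) weight 1/320
  (X=2, W=0, U=1, Z=2, Y=0) weight 3/320
  (X=2, W=0, U=1, Z=2, Y=2) weight 1/320
  (X=3, W=0, U=0, Z=1, Y=1) weight 1/240
  … 111 more
Group by Y:
  weight(Y=0) = 2/5
  weight(Y=1) = 1/15
  weight(Y=2) = 2/15
Total weight = 2/5 + 1/15 + 2/15 = 3/5
P(Y=0 | obs) = 2/5 / 3/5 = 2/3
P(Y=1 | obs) = 1/15 / 3/5 = 1/9
P(Y=2 | obs) = 2/15 / 3/5 = 2/9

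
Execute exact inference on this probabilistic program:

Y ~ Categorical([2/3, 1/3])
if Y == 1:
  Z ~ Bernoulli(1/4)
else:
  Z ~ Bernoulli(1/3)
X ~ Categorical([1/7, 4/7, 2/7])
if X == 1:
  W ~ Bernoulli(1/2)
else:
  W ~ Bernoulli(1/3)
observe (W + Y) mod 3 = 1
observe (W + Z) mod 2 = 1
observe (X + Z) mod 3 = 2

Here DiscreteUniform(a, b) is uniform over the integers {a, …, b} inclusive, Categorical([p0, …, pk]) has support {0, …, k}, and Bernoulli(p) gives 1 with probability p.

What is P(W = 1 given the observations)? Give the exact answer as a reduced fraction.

Enumerate traces; 2 have nonzero weight after conditioning:
  (Y=0, Z=0, X=2, W=1) weight 8/189
  (Y=1, Z=1, X=1, W=0) weight 1/42
Group by W:
  weight(W=0) = 1/42
  weight(W=1) = 8/189
Total weight = 1/42 + 8/189 = 25/378
P(W=0 | obs) = 1/42 / 25/378 = 9/25
P(W=1 | obs) = 8/189 / 25/378 = 16/25

P(W = 1 | obs) = 16/25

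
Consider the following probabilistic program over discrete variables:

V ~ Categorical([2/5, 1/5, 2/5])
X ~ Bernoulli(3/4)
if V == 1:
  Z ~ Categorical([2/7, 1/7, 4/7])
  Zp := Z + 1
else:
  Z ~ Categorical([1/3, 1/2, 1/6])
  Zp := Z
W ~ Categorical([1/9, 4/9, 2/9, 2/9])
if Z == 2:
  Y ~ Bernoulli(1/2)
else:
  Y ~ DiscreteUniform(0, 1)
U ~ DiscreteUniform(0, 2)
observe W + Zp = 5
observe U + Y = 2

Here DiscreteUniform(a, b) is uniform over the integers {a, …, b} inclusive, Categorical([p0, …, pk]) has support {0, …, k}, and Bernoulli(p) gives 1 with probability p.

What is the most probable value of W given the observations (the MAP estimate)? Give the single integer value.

argmax_v P(W = v | obs) = 3

Enumerate traces; 16 have nonzero weight after conditioning:
  (V=0, X=0, Z=2, W=3, Y=0, U=2) weight 1/1620
  (V=0, X=0, Z=2, W=3, Y=1, U=1) weight 1/1620
  (V=0, X=1, Z=2, W=3, Y=0, U=2) weight 1/540
  (V=0, X=1, Z=2, W=3, Y=1, U=1) weight 1/540
  (V=1, X=0, Z=1, W=3, Y=0, U=2) weight 1/3780
  (V=1, X=0, Z=1, W=3, Y=1, U=1) weight 1/3780
  (V=1, X=0, Z=2, W=2, Y=0, U=2) weight 1/945
  (V=1, X=0, Z=2, W=2, Y=1, U=1) weight 1/945
  … 8 more
Group by W:
  weight(W=2) = 8/945
  weight(W=3) = 34/2835
Total weight = 8/945 + 34/2835 = 58/2835
P(W=2 | obs) = 8/945 / 58/2835 = 12/29
P(W=3 | obs) = 34/2835 / 58/2835 = 17/29
argmax = 3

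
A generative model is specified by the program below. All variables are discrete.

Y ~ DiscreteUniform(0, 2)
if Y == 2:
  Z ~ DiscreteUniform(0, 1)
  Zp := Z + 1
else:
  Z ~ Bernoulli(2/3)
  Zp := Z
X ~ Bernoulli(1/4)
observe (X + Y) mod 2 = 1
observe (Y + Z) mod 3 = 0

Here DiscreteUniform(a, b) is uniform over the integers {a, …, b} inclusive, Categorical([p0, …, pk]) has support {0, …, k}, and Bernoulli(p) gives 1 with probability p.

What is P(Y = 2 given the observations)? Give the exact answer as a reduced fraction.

P(Y = 2 | obs) = 3/5

Enumerate traces; 2 have nonzero weight after conditioning:
  (Y=0, Z=0, X=1) weight 1/36
  (Y=2, Z=1, X=1) weight 1/24
Group by Y:
  weight(Y=0) = 1/36
  weight(Y=2) = 1/24
Total weight = 1/36 + 1/24 = 5/72
P(Y=0 | obs) = 1/36 / 5/72 = 2/5
P(Y=2 | obs) = 1/24 / 5/72 = 3/5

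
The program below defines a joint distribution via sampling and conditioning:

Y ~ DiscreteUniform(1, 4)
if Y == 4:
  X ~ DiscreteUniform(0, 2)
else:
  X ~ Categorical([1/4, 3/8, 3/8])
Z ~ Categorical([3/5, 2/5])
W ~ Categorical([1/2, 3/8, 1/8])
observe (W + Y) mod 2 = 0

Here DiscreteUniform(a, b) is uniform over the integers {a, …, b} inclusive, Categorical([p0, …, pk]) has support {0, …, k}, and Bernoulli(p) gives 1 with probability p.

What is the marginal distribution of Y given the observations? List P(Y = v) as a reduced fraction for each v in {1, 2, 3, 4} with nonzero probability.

Enumerate traces; 36 have nonzero weight after conditioning:
  (Y=1, X=0, Z=0, W=1) weight 9/640
  (Y=1, X=0, Z=1, W=1) weight 3/320
  (Y=1, X=1, Z=0, W=1) weight 27/1280
  (Y=1, X=1, Z=1, W=1) weight 9/640
  (Y=1, X=2, Z=0, W=1) weight 27/1280
  (Y=1, X=2, Z=1, W=1) weight 9/640
  (Y=2, X=0, Z=0, W=0) weight 3/160
  (Y=2, X=0, Z=0, W=2) weight 3/640
  (Y=3, X=0, Z=0, W=1) weight 9/640
  (Y=4, X=0, Z=0, W=0) weight 1/40
  … 26 more
Group by Y:
  weight(Y=1) = 3/32
  weight(Y=2) = 5/32
  weight(Y=3) = 3/32
  weight(Y=4) = 5/32
Total weight = 3/32 + 5/32 + 3/32 + 5/32 = 1/2
P(Y=1 | obs) = 3/32 / 1/2 = 3/16
P(Y=2 | obs) = 5/32 / 1/2 = 5/16
P(Y=3 | obs) = 3/32 / 1/2 = 3/16
P(Y=4 | obs) = 5/32 / 1/2 = 5/16

P(Y=1) = 3/16, P(Y=2) = 5/16, P(Y=3) = 3/16, P(Y=4) = 5/16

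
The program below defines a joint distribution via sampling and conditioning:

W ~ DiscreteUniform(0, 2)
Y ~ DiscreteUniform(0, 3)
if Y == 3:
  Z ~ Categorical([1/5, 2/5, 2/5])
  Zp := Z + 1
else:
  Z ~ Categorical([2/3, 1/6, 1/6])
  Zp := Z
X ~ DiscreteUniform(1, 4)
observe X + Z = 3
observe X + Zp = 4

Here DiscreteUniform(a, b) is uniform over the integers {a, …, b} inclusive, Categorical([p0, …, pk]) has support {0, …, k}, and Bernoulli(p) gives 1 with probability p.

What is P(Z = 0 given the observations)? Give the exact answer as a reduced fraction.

Enumerate traces; 9 have nonzero weight after conditioning:
  (W=0, Y=3, Z=0, X=3) weight 1/240
  (W=0, Y=3, Z=1, X=2) weight 1/120
  (W=0, Y=3, Z=2, X=1) weight 1/120
  (W=1, Y=3, Z=0, X=3) weight 1/240
  (W=1, Y=3, Z=1, X=2) weight 1/120
  (W=1, Y=3, Z=2, X=1) weight 1/120
  (W=2, Y=3, Z=0, X=3) weight 1/240
  (W=2, Y=3, Z=1, X=2) weight 1/120
  … 1 more
Group by Z:
  weight(Z=0) = 1/80
  weight(Z=1) = 1/40
  weight(Z=2) = 1/40
Total weight = 1/80 + 1/40 + 1/40 = 1/16
P(Z=0 | obs) = 1/80 / 1/16 = 1/5
P(Z=1 | obs) = 1/40 / 1/16 = 2/5
P(Z=2 | obs) = 1/40 / 1/16 = 2/5

P(Z = 0 | obs) = 1/5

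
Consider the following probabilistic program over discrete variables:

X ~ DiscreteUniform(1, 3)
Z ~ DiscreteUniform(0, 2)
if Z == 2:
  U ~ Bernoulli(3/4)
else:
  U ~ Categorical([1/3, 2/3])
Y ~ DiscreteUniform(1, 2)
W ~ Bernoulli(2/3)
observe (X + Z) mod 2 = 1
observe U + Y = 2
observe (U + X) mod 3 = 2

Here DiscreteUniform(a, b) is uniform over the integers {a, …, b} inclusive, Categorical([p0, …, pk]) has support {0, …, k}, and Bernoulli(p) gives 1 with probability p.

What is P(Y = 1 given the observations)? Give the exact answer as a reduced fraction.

P(Y = 1 | obs) = 17/21

Enumerate traces; 6 have nonzero weight after conditioning:
  (X=1, Z=0, U=1, Y=1, W=0) weight 1/81
  (X=1, Z=0, U=1, Y=1, W=1) weight 2/81
  (X=1, Z=2, U=1, Y=1, W=0) weight 1/72
  (X=1, Z=2, U=1, Y=1, W=1) weight 1/36
  (X=2, Z=1, U=0, Y=2, W=0) weight 1/162
  (X=2, Z=1, U=0, Y=2, W=1) weight 1/81
Group by Y:
  weight(Y=1) = 17/216
  weight(Y=2) = 1/54
Total weight = 17/216 + 1/54 = 7/72
P(Y=1 | obs) = 17/216 / 7/72 = 17/21
P(Y=2 | obs) = 1/54 / 7/72 = 4/21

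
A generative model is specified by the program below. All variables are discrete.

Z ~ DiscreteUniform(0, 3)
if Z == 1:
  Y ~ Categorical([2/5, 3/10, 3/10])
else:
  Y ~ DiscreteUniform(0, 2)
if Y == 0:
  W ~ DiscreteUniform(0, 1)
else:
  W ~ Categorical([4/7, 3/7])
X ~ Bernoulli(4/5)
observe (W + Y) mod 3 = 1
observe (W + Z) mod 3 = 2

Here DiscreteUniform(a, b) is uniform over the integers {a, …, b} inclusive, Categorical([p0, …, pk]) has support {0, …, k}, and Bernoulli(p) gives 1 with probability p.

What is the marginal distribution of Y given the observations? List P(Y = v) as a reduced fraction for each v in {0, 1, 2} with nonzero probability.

Enumerate traces; 4 have nonzero weight after conditioning:
  (Z=1, Y=0, W=1, X=0) weight 1/100
  (Z=1, Y=0, W=1, X=1) weight 1/25
  (Z=2, Y=1, W=0, X=0) weight 1/105
  (Z=2, Y=1, W=0, X=1) weight 4/105
Group by Y:
  weight(Y=0) = 1/20
  weight(Y=1) = 1/21
Total weight = 1/20 + 1/21 = 41/420
P(Y=0 | obs) = 1/20 / 41/420 = 21/41
P(Y=1 | obs) = 1/21 / 41/420 = 20/41

P(Y=0) = 21/41, P(Y=1) = 20/41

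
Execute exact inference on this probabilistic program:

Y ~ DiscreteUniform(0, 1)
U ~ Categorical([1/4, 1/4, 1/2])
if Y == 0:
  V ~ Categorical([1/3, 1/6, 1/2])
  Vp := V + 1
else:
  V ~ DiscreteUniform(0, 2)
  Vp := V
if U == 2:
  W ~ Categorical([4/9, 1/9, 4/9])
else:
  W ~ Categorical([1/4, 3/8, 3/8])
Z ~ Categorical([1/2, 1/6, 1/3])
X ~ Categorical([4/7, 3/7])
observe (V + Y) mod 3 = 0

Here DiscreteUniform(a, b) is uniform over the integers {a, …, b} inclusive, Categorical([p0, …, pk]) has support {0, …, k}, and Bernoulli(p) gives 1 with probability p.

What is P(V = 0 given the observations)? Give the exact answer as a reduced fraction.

Enumerate traces; 108 have nonzero weight after conditioning:
  (Y=0, U=0, V=0, W=0, Z=0, X=0) weight 1/336
  (Y=0, U=0, V=0, W=0, Z=0, X=1) weight 1/448
  (Y=0, U=0, V=0, W=0, Z=1, X=0) weight 1/1008
  (Y=0, U=0, V=0, W=0, Z=1, X=1) weight 1/1344
  (Y=0, U=0, V=0, W=0, Z=2, X=0) weight 1/504
  (Y=0, U=0, V=0, W=0, Z=2, X=1) weight 1/672
  (Y=0, U=0, V=0, W=1, Z=0, X=0) weight 1/224
  (Y=0, U=0, V=0, W=1, Z=0, X=1) weight 3/896
  (Y=1, U=0, V=2, W=0, Z=0, X=0) weight 1/336
  … 99 more
Group by V:
  weight(V=0) = 1/6
  weight(V=2) = 1/6
Total weight = 1/6 + 1/6 = 1/3
P(V=0 | obs) = 1/6 / 1/3 = 1/2
P(V=2 | obs) = 1/6 / 1/3 = 1/2

P(V = 0 | obs) = 1/2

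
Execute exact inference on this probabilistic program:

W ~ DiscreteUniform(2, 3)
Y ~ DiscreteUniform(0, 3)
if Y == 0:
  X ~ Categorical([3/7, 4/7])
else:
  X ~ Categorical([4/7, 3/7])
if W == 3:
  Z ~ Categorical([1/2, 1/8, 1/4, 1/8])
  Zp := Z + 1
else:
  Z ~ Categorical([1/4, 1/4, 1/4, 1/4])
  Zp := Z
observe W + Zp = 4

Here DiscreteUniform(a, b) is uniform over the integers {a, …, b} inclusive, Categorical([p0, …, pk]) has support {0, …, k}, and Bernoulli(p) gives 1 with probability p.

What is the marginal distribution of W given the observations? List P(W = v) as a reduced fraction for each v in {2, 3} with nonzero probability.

P(W=2) = 1/3, P(W=3) = 2/3

Enumerate traces; 16 have nonzero weight after conditioning:
  (W=2, Y=0, X=0, Z=2) weight 3/224
  (W=2, Y=0, X=1, Z=2) weight 1/56
  (W=2, Y=1, X=0, Z=2) weight 1/56
  (W=2, Y=1, X=1, Z=2) weight 3/224
  (W=2, Y=2, X=0, Z=2) weight 1/56
  (W=2, Y=2, X=1, Z=2) weight 3/224
  (W=2, Y=3, X=0, Z=2) weight 1/56
  (W=2, Y=3, X=1, Z=2) weight 3/224
  (W=3, Y=0, X=0, Z=0) weight 3/112
  … 7 more
Group by W:
  weight(W=2) = 1/8
  weight(W=3) = 1/4
Total weight = 1/8 + 1/4 = 3/8
P(W=2 | obs) = 1/8 / 3/8 = 1/3
P(W=3 | obs) = 1/4 / 3/8 = 2/3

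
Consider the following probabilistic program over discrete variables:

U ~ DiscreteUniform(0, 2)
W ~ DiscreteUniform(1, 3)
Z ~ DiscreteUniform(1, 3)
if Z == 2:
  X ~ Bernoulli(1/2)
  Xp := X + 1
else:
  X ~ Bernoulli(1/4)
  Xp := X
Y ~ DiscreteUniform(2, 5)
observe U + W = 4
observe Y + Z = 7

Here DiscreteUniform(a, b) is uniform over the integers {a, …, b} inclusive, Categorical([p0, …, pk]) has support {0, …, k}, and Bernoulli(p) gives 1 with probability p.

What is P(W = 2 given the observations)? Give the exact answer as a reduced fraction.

P(W = 2 | obs) = 1/2

Enumerate traces; 8 have nonzero weight after conditioning:
  (U=1, W=3, Z=2, X=0, Y=5) weight 1/216
  (U=1, W=3, Z=2, X=1, Y=5) weight 1/216
  (U=1, W=3, Z=3, X=0, Y=4) weight 1/144
  (U=1, W=3, Z=3, X=1, Y=4) weight 1/432
  (U=2, W=2, Z=2, X=0, Y=5) weight 1/216
  (U=2, W=2, Z=2, X=1, Y=5) weight 1/216
  (U=2, W=2, Z=3, X=0, Y=4) weight 1/144
  (U=2, W=2, Z=3, X=1, Y=4) weight 1/432
Group by W:
  weight(W=2) = 1/54
  weight(W=3) = 1/54
Total weight = 1/54 + 1/54 = 1/27
P(W=2 | obs) = 1/54 / 1/27 = 1/2
P(W=3 | obs) = 1/54 / 1/27 = 1/2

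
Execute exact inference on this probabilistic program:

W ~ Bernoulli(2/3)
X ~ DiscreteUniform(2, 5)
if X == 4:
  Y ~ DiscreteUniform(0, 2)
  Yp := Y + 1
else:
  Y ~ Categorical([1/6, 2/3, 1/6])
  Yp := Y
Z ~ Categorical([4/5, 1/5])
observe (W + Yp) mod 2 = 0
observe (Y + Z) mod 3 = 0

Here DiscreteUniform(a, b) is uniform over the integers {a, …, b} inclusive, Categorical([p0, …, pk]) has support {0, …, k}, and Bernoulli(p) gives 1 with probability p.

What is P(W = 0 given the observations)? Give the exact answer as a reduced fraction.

Enumerate traces; 8 have nonzero weight after conditioning:
  (W=0, X=2, Y=0, Z=0) weight 1/90
  (W=0, X=2, Y=2, Z=1) weight 1/360
  (W=0, X=3, Y=0, Z=0) weight 1/90
  (W=0, X=3, Y=2, Z=1) weight 1/360
  (W=0, X=5, Y=0, Z=0) weight 1/90
  (W=0, X=5, Y=2, Z=1) weight 1/360
  (W=1, X=4, Y=0, Z=0) weight 2/45
  (W=1, X=4, Y=2, Z=1) weight 1/90
Group by W:
  weight(W=0) = 1/24
  weight(W=1) = 1/18
Total weight = 1/24 + 1/18 = 7/72
P(W=0 | obs) = 1/24 / 7/72 = 3/7
P(W=1 | obs) = 1/18 / 7/72 = 4/7

P(W = 0 | obs) = 3/7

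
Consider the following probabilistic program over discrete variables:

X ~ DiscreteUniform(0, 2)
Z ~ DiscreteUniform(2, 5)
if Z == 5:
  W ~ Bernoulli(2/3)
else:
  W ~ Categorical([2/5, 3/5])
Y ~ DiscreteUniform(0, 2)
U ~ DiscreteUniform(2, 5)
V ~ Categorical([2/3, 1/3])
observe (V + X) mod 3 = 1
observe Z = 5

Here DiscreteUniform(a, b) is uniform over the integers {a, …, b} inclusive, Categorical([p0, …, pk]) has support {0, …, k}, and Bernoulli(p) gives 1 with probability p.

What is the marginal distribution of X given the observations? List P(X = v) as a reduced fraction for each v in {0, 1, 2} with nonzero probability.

P(X=0) = 1/3, P(X=1) = 2/3

Enumerate traces; 48 have nonzero weight after conditioning:
  (X=0, Z=5, W=0, Y=0, U=2, V=1) weight 1/1296
  (X=0, Z=5, W=0, Y=0, U=3, V=1) weight 1/1296
  (X=0, Z=5, W=0, Y=0, U=4, V=1) weight 1/1296
  (X=0, Z=5, W=0, Y=0, U=5, V=1) weight 1/1296
  (X=0, Z=5, W=0, Y=1, U=2, V=1) weight 1/1296
  (X=0, Z=5, W=0, Y=1, U=3, V=1) weight 1/1296
  (X=0, Z=5, W=0, Y=1, U=4, V=1) weight 1/1296
  (X=0, Z=5, W=0, Y=1, U=5, V=1) weight 1/1296
  (X=1, Z=5, W=0, Y=0, U=2, V=0) weight 1/648
  … 39 more
Group by X:
  weight(X=0) = 1/36
  weight(X=1) = 1/18
Total weight = 1/36 + 1/18 = 1/12
P(X=0 | obs) = 1/36 / 1/12 = 1/3
P(X=1 | obs) = 1/18 / 1/12 = 2/3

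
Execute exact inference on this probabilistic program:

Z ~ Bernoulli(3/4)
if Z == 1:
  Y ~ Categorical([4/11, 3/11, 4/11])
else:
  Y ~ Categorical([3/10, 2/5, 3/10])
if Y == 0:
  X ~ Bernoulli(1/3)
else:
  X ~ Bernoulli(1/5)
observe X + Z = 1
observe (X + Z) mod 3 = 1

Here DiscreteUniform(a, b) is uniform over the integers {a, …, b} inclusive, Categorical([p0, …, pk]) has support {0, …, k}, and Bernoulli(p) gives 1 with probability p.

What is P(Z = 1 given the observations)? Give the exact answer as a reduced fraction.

P(Z = 1 | obs) = 310/343

Enumerate traces; 6 have nonzero weight after conditioning:
  (Z=0, Y=0, X=1) weight 1/40
  (Z=0, Y=1, X=1) weight 1/50
  (Z=0, Y=2, X=1) weight 3/200
  (Z=1, Y=0, X=0) weight 2/11
  (Z=1, Y=1, X=0) weight 9/55
  (Z=1, Y=2, X=0) weight 12/55
Group by Z:
  weight(Z=0) = 3/50
  weight(Z=1) = 31/55
Total weight = 3/50 + 31/55 = 343/550
P(Z=0 | obs) = 3/50 / 343/550 = 33/343
P(Z=1 | obs) = 31/55 / 343/550 = 310/343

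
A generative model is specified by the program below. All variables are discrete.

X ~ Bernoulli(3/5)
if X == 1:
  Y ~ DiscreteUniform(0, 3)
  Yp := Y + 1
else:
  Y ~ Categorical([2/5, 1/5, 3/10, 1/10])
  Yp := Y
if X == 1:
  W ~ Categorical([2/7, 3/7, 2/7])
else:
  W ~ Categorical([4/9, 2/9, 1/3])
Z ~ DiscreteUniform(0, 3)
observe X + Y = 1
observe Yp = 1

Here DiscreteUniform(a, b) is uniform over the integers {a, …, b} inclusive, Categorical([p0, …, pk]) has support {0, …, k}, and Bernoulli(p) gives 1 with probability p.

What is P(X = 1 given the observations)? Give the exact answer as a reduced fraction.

P(X = 1 | obs) = 15/23

Enumerate traces; 24 have nonzero weight after conditioning:
  (X=0, Y=1, W=0, Z=0) weight 2/225
  (X=0, Y=1, W=0, Z=1) weight 2/225
  (X=0, Y=1, W=0, Z=2) weight 2/225
  (X=0, Y=1, W=0, Z=3) weight 2/225
  (X=0, Y=1, W=1, Z=0) weight 1/225
  (X=0, Y=1, W=1, Z=1) weight 1/225
  (X=0, Y=1, W=1, Z=2) weight 1/225
  (X=0, Y=1, W=1, Z=3) weight 1/225
  (X=1, Y=0, W=0, Z=0) weight 3/280
  … 15 more
Group by X:
  weight(X=0) = 2/25
  weight(X=1) = 3/20
Total weight = 2/25 + 3/20 = 23/100
P(X=0 | obs) = 2/25 / 23/100 = 8/23
P(X=1 | obs) = 3/20 / 23/100 = 15/23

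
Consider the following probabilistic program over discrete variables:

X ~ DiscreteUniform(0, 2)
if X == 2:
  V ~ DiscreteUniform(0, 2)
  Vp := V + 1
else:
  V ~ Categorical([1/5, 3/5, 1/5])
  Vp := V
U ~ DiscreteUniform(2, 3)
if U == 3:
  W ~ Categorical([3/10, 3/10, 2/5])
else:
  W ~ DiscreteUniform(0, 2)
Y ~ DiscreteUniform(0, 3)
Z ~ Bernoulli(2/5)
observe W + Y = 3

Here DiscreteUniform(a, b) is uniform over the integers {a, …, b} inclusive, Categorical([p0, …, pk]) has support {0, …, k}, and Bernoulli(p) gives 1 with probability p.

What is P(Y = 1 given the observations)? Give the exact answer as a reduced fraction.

Enumerate traces; 108 have nonzero weight after conditioning:
  (X=0, V=0, U=2, W=0, Y=3, Z=0) weight 1/600
  (X=0, V=0, U=2, W=0, Y=3, Z=1) weight 1/900
  (X=0, V=0, U=2, W=1, Y=2, Z=0) weight 1/600
  (X=0, V=0, U=2, W=1, Y=2, Z=1) weight 1/900
  (X=0, V=0, U=2, W=2, Y=1, Z=0) weight 1/600
  (X=0, V=0, U=2, W=2, Y=1, Z=1) weight 1/900
  (X=0, V=0, U=3, W=0, Y=3, Z=0) weight 3/2000
  (X=0, V=0, U=3, W=0, Y=3, Z=1) weight 1/1000
  … 100 more
Group by Y:
  weight(Y=1) = 11/120
  weight(Y=2) = 19/240
  weight(Y=3) = 19/240
Total weight = 11/120 + 19/240 + 19/240 = 1/4
P(Y=1 | obs) = 11/120 / 1/4 = 11/30
P(Y=2 | obs) = 19/240 / 1/4 = 19/60
P(Y=3 | obs) = 19/240 / 1/4 = 19/60

P(Y = 1 | obs) = 11/30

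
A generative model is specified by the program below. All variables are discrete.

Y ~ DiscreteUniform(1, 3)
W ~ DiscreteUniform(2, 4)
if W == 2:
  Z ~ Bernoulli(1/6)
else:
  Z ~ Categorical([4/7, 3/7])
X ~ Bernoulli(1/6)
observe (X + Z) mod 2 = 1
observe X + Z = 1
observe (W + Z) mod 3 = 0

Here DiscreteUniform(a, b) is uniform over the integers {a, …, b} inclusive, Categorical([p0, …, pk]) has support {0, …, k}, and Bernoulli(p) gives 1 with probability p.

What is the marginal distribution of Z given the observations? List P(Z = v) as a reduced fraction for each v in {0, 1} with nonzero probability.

Enumerate traces; 6 have nonzero weight after conditioning:
  (Y=1, W=2, Z=1, X=0) weight 5/324
  (Y=1, W=3, Z=0, X=1) weight 2/189
  (Y=2, W=2, Z=1, X=0) weight 5/324
  (Y=2, W=3, Z=0, X=1) weight 2/189
  (Y=3, W=2, Z=1, X=0) weight 5/324
  (Y=3, W=3, Z=0, X=1) weight 2/189
Group by Z:
  weight(Z=0) = 2/63
  weight(Z=1) = 5/108
Total weight = 2/63 + 5/108 = 59/756
P(Z=0 | obs) = 2/63 / 59/756 = 24/59
P(Z=1 | obs) = 5/108 / 59/756 = 35/59

P(Z=0) = 24/59, P(Z=1) = 35/59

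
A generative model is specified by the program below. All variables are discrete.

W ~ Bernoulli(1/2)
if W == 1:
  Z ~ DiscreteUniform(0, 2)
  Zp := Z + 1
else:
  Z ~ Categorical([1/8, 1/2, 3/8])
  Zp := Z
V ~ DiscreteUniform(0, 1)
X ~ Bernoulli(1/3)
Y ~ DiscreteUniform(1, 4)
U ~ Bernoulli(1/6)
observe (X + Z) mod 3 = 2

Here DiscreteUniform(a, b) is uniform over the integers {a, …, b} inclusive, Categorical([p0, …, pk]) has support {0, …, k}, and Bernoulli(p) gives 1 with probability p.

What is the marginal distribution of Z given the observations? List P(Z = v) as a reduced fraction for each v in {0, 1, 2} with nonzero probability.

P(Z=1) = 10/27, P(Z=2) = 17/27

Enumerate traces; 64 have nonzero weight after conditioning:
  (W=0, Z=1, V=0, X=1, Y=1, U=0) weight 5/576
  (W=0, Z=1, V=0, X=1, Y=1, U=1) weight 1/576
  (W=0, Z=1, V=0, X=1, Y=2, U=0) weight 5/576
  (W=0, Z=1, V=0, X=1, Y=2, U=1) weight 1/576
  (W=0, Z=1, V=0, X=1, Y=3, U=0) weight 5/576
  (W=0, Z=1, V=0, X=1, Y=3, U=1) weight 1/576
  (W=0, Z=1, V=0, X=1, Y=4, U=0) weight 5/576
  (W=0, Z=1, V=0, X=1, Y=4, U=1) weight 1/576
  (W=0, Z=2, V=0, X=0, Y=1, U=0) weight 5/384
  … 55 more
Group by Z:
  weight(Z=1) = 5/36
  weight(Z=2) = 17/72
Total weight = 5/36 + 17/72 = 3/8
P(Z=1 | obs) = 5/36 / 3/8 = 10/27
P(Z=2 | obs) = 17/72 / 3/8 = 17/27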